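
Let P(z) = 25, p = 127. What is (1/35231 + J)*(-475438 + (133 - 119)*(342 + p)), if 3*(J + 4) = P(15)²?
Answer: -10126043848432/105693 ≈ -9.5806e+7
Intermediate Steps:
J = 613/3 (J = -4 + (⅓)*25² = -4 + (⅓)*625 = -4 + 625/3 = 613/3 ≈ 204.33)
(1/35231 + J)*(-475438 + (133 - 119)*(342 + p)) = (1/35231 + 613/3)*(-475438 + (133 - 119)*(342 + 127)) = (1/35231 + 613/3)*(-475438 + 14*469) = 21596606*(-475438 + 6566)/105693 = (21596606/105693)*(-468872) = -10126043848432/105693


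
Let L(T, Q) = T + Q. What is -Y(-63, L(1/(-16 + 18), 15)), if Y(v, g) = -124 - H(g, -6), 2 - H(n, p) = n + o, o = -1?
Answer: 223/2 ≈ 111.50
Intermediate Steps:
H(n, p) = 3 - n (H(n, p) = 2 - (n - 1) = 2 - (-1 + n) = 2 + (1 - n) = 3 - n)
L(T, Q) = Q + T
Y(v, g) = -127 + g (Y(v, g) = -124 - (3 - g) = -124 + (-3 + g) = -127 + g)
-Y(-63, L(1/(-16 + 18), 15)) = -(-127 + (15 + 1/(-16 + 18))) = -(-127 + (15 + 1/2)) = -(-127 + (15 + ½)) = -(-127 + 31/2) = -1*(-223/2) = 223/2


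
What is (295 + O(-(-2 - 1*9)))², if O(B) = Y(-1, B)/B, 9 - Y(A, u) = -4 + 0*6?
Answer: 10614564/121 ≈ 87724.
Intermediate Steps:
Y(A, u) = 13 (Y(A, u) = 9 - (-4 + 0*6) = 9 - (-4 + 0) = 9 - 1*(-4) = 9 + 4 = 13)
O(B) = 13/B
(295 + O(-(-2 - 1*9)))² = (295 + 13/((-(-2 - 1*9))))² = (295 + 13/((-(-2 - 9))))² = (295 + 13/((-1*(-11))))² = (295 + 13/11)² = (3258/11)² = 10614564/121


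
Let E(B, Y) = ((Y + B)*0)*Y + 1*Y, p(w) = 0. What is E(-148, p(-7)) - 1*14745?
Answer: -14745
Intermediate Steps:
E(B, Y) = Y (E(B, Y) = ((B + Y)*0)*Y + Y = 0*Y + Y = 0 + Y = Y)
E(-148, p(-7)) - 1*14745 = 0 - 1*14745 = 0 - 14745 = -14745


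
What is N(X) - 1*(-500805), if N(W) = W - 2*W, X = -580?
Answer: 501385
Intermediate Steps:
N(W) = -W
N(X) - 1*(-500805) = -1*(-580) - 1*(-500805) = 580 + 500805 = 501385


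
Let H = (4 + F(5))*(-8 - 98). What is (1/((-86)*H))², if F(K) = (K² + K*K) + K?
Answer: 1/289276168336 ≈ 3.4569e-12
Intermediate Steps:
F(K) = K + 2*K² (F(K) = (K² + K²) + K = 2*K² + K = K + 2*K²)
H = -6254 (H = (4 + 5*(1 + 2*5))*(-8 - 98) = (4 + 5*(1 + 10))*(-106) = (4 + 5*11)*(-106) = (4 + 55)*(-106) = 59*(-106) = -6254)
(1/((-86)*H))² = (1/(-86*(-6254)))² = (-1/86*(-1/6254))² = (1/537844)² = 1/289276168336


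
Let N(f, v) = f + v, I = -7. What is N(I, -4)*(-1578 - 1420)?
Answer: 32978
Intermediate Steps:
N(I, -4)*(-1578 - 1420) = (-7 - 4)*(-1578 - 1420) = -11*(-2998) = 32978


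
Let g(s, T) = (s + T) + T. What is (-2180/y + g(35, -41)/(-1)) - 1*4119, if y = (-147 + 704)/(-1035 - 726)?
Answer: 1570876/557 ≈ 2820.2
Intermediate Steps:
g(s, T) = s + 2*T (g(s, T) = (T + s) + T = s + 2*T)
y = -557/1761 (y = 557/(-1761) = 557*(-1/1761) = -557/1761 ≈ -0.31630)
(-2180/y + g(35, -41)/(-1)) - 1*4119 = (-2180/(-557/1761) + (35 + 2*(-41))/(-1)) - 1*4119 = (-2180*(-1761/557) + (35 - 82)*(-1)) - 4119 = (3838980/557 - 47*(-1)) - 4119 = (3838980/557 + 47) - 4119 = 3865159/557 - 4119 = 1570876/557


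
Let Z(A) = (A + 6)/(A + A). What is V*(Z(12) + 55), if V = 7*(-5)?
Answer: -7805/4 ≈ -1951.3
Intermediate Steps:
V = -35
Z(A) = (6 + A)/(2*A) (Z(A) = (6 + A)/((2*A)) = (6 + A)*(1/(2*A)) = (6 + A)/(2*A))
V*(Z(12) + 55) = -35*((½)*(6 + 12)/12 + 55) = -35*((½)*(1/12)*18 + 55) = -35*(¾ + 55) = -35*223/4 = -7805/4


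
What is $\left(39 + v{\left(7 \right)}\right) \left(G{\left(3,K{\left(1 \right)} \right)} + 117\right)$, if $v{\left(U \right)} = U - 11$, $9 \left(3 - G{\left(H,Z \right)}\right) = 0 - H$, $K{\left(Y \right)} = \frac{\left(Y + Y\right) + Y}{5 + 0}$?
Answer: $\frac{12635}{3} \approx 4211.7$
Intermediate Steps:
$K{\left(Y \right)} = \frac{3 Y}{5}$ ($K{\left(Y \right)} = \frac{2 Y + Y}{5} = 3 Y \frac{1}{5} = \frac{3 Y}{5}$)
$G{\left(H,Z \right)} = 3 + \frac{H}{9}$ ($G{\left(H,Z \right)} = 3 - \frac{0 - H}{9} = 3 - \frac{\left(-1\right) H}{9} = 3 + \frac{H}{9}$)
$v{\left(U \right)} = -11 + U$
$\left(39 + v{\left(7 \right)}\right) \left(G{\left(3,K{\left(1 \right)} \right)} + 117\right) = \left(39 + \left(-11 + 7\right)\right) \left(\left(3 + \frac{1}{9} \cdot 3\right) + 117\right) = \left(39 - 4\right) \left(\left(3 + \frac{1}{3}\right) + 117\right) = 35 \left(\frac{10}{3} + 117\right) = 35 \cdot \frac{361}{3} = \frac{12635}{3}$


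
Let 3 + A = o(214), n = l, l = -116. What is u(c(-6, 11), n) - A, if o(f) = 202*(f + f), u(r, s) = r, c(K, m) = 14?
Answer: -86439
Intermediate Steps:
n = -116
o(f) = 404*f (o(f) = 202*(2*f) = 404*f)
A = 86453 (A = -3 + 404*214 = -3 + 86456 = 86453)
u(c(-6, 11), n) - A = 14 - 1*86453 = 14 - 86453 = -86439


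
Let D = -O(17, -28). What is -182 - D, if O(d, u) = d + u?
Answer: -193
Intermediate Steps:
D = 11 (D = -(17 - 28) = -1*(-11) = 11)
-182 - D = -182 - 1*11 = -182 - 11 = -193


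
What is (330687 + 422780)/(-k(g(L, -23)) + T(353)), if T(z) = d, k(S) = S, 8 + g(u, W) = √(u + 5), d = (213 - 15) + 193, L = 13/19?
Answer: 1904011109/1008237 + 1506934*√57/1008237 ≈ 1899.7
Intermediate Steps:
L = 13/19 (L = 13*(1/19) = 13/19 ≈ 0.68421)
d = 391 (d = 198 + 193 = 391)
g(u, W) = -8 + √(5 + u) (g(u, W) = -8 + √(u + 5) = -8 + √(5 + u))
T(z) = 391
(330687 + 422780)/(-k(g(L, -23)) + T(353)) = (330687 + 422780)/(-(-8 + √(5 + 13/19)) + 391) = 753467/(-(-8 + √(108/19)) + 391) = 753467/(-(-8 + 6*√57/19) + 391) = 753467/((8 - 6*√57/19) + 391) = 753467/(399 - 6*√57/19)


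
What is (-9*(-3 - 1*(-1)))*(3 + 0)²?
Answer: 162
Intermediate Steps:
(-9*(-3 - 1*(-1)))*(3 + 0)² = -9*(-3 + 1)*3² = -9*(-2)*9 = 18*9 = 162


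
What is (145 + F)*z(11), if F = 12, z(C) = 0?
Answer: 0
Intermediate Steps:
(145 + F)*z(11) = (145 + 12)*0 = 157*0 = 0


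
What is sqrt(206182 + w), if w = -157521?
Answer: sqrt(48661) ≈ 220.59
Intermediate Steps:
sqrt(206182 + w) = sqrt(206182 - 157521) = sqrt(48661)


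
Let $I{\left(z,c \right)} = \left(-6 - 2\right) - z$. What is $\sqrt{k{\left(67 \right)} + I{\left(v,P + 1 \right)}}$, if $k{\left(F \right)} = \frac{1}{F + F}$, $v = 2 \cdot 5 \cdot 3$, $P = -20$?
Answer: $\frac{i \sqrt{682194}}{134} \approx 6.1638 i$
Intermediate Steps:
$v = 30$ ($v = 10 \cdot 3 = 30$)
$I{\left(z,c \right)} = -8 - z$
$k{\left(F \right)} = \frac{1}{2 F}$
$\sqrt{k{\left(67 \right)} + I{\left(v,P + 1 \right)}} = \sqrt{\frac{1}{2 \cdot 67} - 38} = \sqrt{\frac{1}{2} \cdot \frac{1}{67} - 38} = \sqrt{\frac{1}{134} - 38} = \sqrt{- \frac{5091}{134}} = \frac{i \sqrt{682194}}{134}$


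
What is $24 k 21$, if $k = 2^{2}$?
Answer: $2016$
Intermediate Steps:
$k = 4$
$24 k 21 = 24 \cdot 4 \cdot 21 = 96 \cdot 21 = 2016$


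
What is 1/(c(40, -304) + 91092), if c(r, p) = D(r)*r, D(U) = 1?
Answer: 1/91132 ≈ 1.0973e-5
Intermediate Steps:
c(r, p) = r (c(r, p) = 1*r = r)
1/(c(40, -304) + 91092) = 1/(40 + 91092) = 1/91132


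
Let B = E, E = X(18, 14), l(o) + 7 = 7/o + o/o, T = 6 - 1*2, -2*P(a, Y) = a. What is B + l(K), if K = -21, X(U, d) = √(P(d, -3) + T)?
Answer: -19/3 + I*√3 ≈ -6.3333 + 1.732*I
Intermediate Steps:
P(a, Y) = -a/2
T = 4 (T = 6 - 2 = 4)
X(U, d) = √(4 - d/2) (X(U, d) = √(-d/2 + 4) = √(4 - d/2))
l(o) = -6 + 7/o (l(o) = -7 + (7/o + o/o) = -7 + (7/o + 1) = -7 + (1 + 7/o) = -6 + 7/o)
E = I*√3 (E = √(16 - 2*14)/2 = √(16 - 28)/2 = √(-12)/2 = (2*I*√3)/2 = I*√3 ≈ 1.732*I)
B = I*√3 ≈ 1.732*I
B + l(K) = I*√3 + (-6 + 7/(-21)) = I*√3 + (-6 + 7*(-1/21)) = I*√3 + (-6 - ⅓) = I*√3 - 19/3 = -19/3 + I*√3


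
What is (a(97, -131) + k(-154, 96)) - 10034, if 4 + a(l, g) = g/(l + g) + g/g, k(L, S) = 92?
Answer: -337999/34 ≈ -9941.1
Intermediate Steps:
a(l, g) = -3 + g/(g + l) (a(l, g) = -4 + (g/(l + g) + g/g) = -4 + (g/(g + l) + 1) = -4 + (1 + g/(g + l)) = -3 + g/(g + l))
(a(97, -131) + k(-154, 96)) - 10034 = ((-3*97 - 2*(-131))/(-131 + 97) + 92) - 10034 = ((-291 + 262)/(-34) + 92) - 10034 = (-1/34*(-29) + 92) - 10034 = (29/34 + 92) - 10034 = 3157/34 - 10034 = -337999/34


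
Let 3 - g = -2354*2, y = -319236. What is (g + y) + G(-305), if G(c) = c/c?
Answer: -314524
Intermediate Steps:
G(c) = 1
g = 4711 (g = 3 - (-2354)*2 = 3 - 1*(-4708) = 3 + 4708 = 4711)
(g + y) + G(-305) = (4711 - 319236) + 1 = -314525 + 1 = -314524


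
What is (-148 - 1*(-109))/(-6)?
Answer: 13/2 ≈ 6.5000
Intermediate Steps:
(-148 - 1*(-109))/(-6) = (-148 + 109)*(-⅙) = -39*(-⅙) = 13/2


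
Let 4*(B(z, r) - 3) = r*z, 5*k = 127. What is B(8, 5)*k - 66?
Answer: 1321/5 ≈ 264.20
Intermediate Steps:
k = 127/5 (k = (1/5)*127 = 127/5 ≈ 25.400)
B(z, r) = 3 + r*z/4 (B(z, r) = 3 + (r*z)/4 = 3 + r*z/4)
B(8, 5)*k - 66 = (3 + (1/4)*5*8)*(127/5) - 66 = (3 + 10)*(127/5) - 66 = 13*(127/5) - 66 = 1651/5 - 66 = 1321/5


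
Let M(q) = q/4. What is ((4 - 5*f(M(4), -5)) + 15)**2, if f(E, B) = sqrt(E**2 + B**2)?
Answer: 1011 - 190*sqrt(26) ≈ 42.186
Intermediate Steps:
M(q) = q/4 (M(q) = q*(1/4) = q/4)
f(E, B) = sqrt(B**2 + E**2)
((4 - 5*f(M(4), -5)) + 15)**2 = ((4 - 5*sqrt((-5)**2 + ((1/4)*4)**2)) + 15)**2 = ((4 - 5*sqrt(25 + 1**2)) + 15)**2 = ((4 - 5*sqrt(25 + 1)) + 15)**2 = ((4 - 5*sqrt(26)) + 15)**2 = (19 - 5*sqrt(26))**2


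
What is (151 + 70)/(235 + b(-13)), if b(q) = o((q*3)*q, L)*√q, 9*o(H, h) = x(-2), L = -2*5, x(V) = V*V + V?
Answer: 4206735/4473277 - 3978*I*√13/4473277 ≈ 0.94041 - 0.0032063*I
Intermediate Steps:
x(V) = V + V² (x(V) = V² + V = V + V²)
L = -10
o(H, h) = 2/9 (o(H, h) = (-2*(1 - 2))/9 = (-2*(-1))/9 = (⅑)*2 = 2/9)
b(q) = 2*√q/9
(151 + 70)/(235 + b(-13)) = (151 + 70)/(235 + 2*√(-13)/9) = 221/(235 + 2*(I*√13)/9) = 221/(235 + 2*I*√13/9)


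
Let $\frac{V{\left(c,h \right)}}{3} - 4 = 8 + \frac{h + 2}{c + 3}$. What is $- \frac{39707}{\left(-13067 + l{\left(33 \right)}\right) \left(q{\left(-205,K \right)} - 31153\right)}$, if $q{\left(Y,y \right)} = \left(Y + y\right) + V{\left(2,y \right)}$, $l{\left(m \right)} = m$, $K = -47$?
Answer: $- \frac{39707}{409215464} \approx -9.7032 \cdot 10^{-5}$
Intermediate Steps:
$V{\left(c,h \right)} = 36 + \frac{3 \left(2 + h\right)}{3 + c}$ ($V{\left(c,h \right)} = 12 + 3 \left(8 + \frac{h + 2}{c + 3}\right) = 12 + 3 \left(8 + \frac{2 + h}{3 + c}\right) = 12 + \left(24 + \frac{3 \left(2 + h\right)}{3 + c}\right) = 36 + \frac{3 \left(2 + h\right)}{3 + c}$)
$q{\left(Y,y \right)} = \frac{186}{5} + Y + \frac{8 y}{5}$ ($q{\left(Y,y \right)} = \left(Y + y\right) + \frac{3 \left(38 + y + 12 \cdot 2\right)}{3 + 2} = \left(Y + y\right) + \frac{3 \left(38 + y + 24\right)}{5} = \left(Y + y\right) + 3 \cdot \frac{1}{5} \left(62 + y\right) = \left(Y + y\right) + \left(\frac{186}{5} + \frac{3 y}{5}\right) = \frac{186}{5} + Y + \frac{8 y}{5}$)
$- \frac{39707}{\left(-13067 + l{\left(33 \right)}\right) \left(q{\left(-205,K \right)} - 31153\right)} = - \frac{39707}{\left(-13067 + 33\right) \left(\left(\frac{186}{5} - 205 + \frac{8}{5} \left(-47\right)\right) - 31153\right)} = - \frac{39707}{\left(-13034\right) \left(\left(\frac{186}{5} - 205 - \frac{376}{5}\right) - 31153\right)} = - \frac{39707}{\left(-13034\right) \left(-243 - 31153\right)} = - \frac{39707}{\left(-13034\right) \left(-31396\right)} = - \frac{39707}{409215464}$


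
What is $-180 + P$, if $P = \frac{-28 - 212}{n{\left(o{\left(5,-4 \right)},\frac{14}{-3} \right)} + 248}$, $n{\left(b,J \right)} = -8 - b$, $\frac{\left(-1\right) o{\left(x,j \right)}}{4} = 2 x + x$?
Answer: $- \frac{904}{5} \approx -180.8$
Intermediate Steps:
$o{\left(x,j \right)} = - 12 x$ ($o{\left(x,j \right)} = - 4 \left(2 x + x\right) = - 4 \cdot 3 x = - 12 x$)
$P = - \frac{4}{5}$ ($P = \frac{-28 - 212}{\left(-8 - \left(-12\right) 5\right) + 248} = - \frac{240}{\left(-8 - -60\right) + 248} = - \frac{240}{\left(-8 + 60\right) + 248} = - \frac{240}{52 + 248} = - \frac{240}{300} = \left(-240\right) \frac{1}{300} = - \frac{4}{5} \approx -0.8$)
$-180 + P = -180 - \frac{4}{5} = - \frac{904}{5}$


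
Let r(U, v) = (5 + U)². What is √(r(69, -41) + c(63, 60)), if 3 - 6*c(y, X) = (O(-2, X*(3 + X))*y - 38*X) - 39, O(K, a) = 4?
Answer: √5821 ≈ 76.295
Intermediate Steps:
c(y, X) = 7 - 2*y/3 + 19*X/3 (c(y, X) = ½ - ((4*y - 38*X) - 39)/6 = ½ - ((-38*X + 4*y) - 39)/6 = ½ - (-39 - 38*X + 4*y)/6 = ½ + (13/2 - 2*y/3 + 19*X/3) = 7 - 2*y/3 + 19*X/3)
√(r(69, -41) + c(63, 60)) = √((5 + 69)² + (7 - ⅔*63 + (19/3)*60)) = √(74² + (7 - 42 + 380)) = √(5476 + 345) = √5821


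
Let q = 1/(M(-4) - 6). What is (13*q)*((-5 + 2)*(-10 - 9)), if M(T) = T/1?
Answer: -741/10 ≈ -74.100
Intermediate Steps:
M(T) = T (M(T) = T*1 = T)
q = -⅒ (q = 1/(-4 - 6) = 1/(-10) = -⅒ ≈ -0.10000)
(13*q)*((-5 + 2)*(-10 - 9)) = (13*(-⅒))*((-5 + 2)*(-10 - 9)) = -(-39)*(-19)/10 = -13/10*57 = -741/10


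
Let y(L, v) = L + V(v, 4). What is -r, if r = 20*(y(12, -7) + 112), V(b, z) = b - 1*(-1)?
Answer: -2360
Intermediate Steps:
V(b, z) = 1 + b (V(b, z) = b + 1 = 1 + b)
y(L, v) = 1 + L + v (y(L, v) = L + (1 + v) = 1 + L + v)
r = 2360 (r = 20*((1 + 12 - 7) + 112) = 20*(6 + 112) = 20*118 = 2360)
-r = -1*2360 = -2360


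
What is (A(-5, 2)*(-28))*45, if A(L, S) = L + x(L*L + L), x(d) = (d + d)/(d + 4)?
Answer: 4200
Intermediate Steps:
x(d) = 2*d/(4 + d) (x(d) = (2*d)/(4 + d) = 2*d/(4 + d))
A(L, S) = L + 2*(L + L²)/(4 + L + L²) (A(L, S) = L + 2*(L*L + L)/(4 + (L*L + L)) = L + 2*(L² + L)/(4 + (L² + L)) = L + 2*(L + L²)/(4 + (L + L²)) = L + 2*(L + L²)/(4 + L + L²))
(A(-5, 2)*(-28))*45 = (-5*(6 + (-5)² + 3*(-5))/(4 - 5 + (-5)²)*(-28))*45 = (-5*(6 + 25 - 15)/(4 - 5 + 25)*(-28))*45 = (-5*16/24*(-28))*45 = (-5*1/24*16*(-28))*45 = -10/3*(-28)*45 = (280/3)*45 = 4200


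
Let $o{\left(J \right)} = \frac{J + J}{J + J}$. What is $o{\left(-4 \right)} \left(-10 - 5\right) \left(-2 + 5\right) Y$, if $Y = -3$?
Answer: $135$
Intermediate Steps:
$o{\left(J \right)} = 1$ ($o{\left(J \right)} = \frac{2 J}{2 J} = 2 J \frac{1}{2 J} = 1$)
$o{\left(-4 \right)} \left(-10 - 5\right) \left(-2 + 5\right) Y = 1 \left(-10 - 5\right) \left(-2 + 5\right) \left(-3\right) = 1 \left(-10 - 5\right) 3 \left(-3\right) = 1 \left(\left(-15\right) 3\right) \left(-3\right) = 1 \left(-45\right) \left(-3\right) = \left(-45\right) \left(-3\right) = 135$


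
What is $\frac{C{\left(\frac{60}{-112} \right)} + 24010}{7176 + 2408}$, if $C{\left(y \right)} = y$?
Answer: $\frac{672265}{268352} \approx 2.5052$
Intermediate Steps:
$\frac{C{\left(\frac{60}{-112} \right)} + 24010}{7176 + 2408} = \frac{\frac{60}{-112} + 24010}{7176 + 2408} = \frac{60 \left(- \frac{1}{112}\right) + 24010}{9584} = \left(- \frac{15}{28} + 24010\right) \frac{1}{9584} = \frac{672265}{28} \cdot \frac{1}{9584} = \frac{672265}{268352}$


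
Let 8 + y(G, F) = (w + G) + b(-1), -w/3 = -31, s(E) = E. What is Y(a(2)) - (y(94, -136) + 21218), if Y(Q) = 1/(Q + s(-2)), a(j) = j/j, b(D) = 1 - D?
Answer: -21400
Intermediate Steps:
w = 93 (w = -3*(-31) = 93)
a(j) = 1
y(G, F) = 87 + G (y(G, F) = -8 + ((93 + G) + (1 - 1*(-1))) = -8 + ((93 + G) + (1 + 1)) = -8 + ((93 + G) + 2) = -8 + (95 + G) = 87 + G)
Y(Q) = 1/(-2 + Q) (Y(Q) = 1/(Q - 2) = 1/(-2 + Q))
Y(a(2)) - (y(94, -136) + 21218) = 1/(-2 + 1) - ((87 + 94) + 21218) = 1/(-1) - (181 + 21218) = -1 - 1*21399 = -1 - 21399 = -21400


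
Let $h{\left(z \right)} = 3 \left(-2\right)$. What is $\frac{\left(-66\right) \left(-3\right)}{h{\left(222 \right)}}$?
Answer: $-33$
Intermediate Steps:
$h{\left(z \right)} = -6$
$\frac{\left(-66\right) \left(-3\right)}{h{\left(222 \right)}} = \frac{\left(-66\right) \left(-3\right)}{-6} = 198 \left(- \frac{1}{6}\right) = -33$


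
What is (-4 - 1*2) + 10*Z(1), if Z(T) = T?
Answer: 4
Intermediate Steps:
(-4 - 1*2) + 10*Z(1) = (-4 - 1*2) + 10*1 = (-4 - 2) + 10 = -6 + 10 = 4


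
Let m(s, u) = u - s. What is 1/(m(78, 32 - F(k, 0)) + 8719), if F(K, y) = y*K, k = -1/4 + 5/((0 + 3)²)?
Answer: 1/8673 ≈ 0.00011530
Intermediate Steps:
k = 11/36 (k = -1*¼ + 5/(3²) = -¼ + 5/9 = 11/36 ≈ 0.30556)
F(K, y) = K*y
1/(m(78, 32 - F(k, 0)) + 8719) = 1/(((32 - 11*0/36) - 1*78) + 8719) = 1/(((32 - 1*0) - 78) + 8719) = 1/(((32 + 0) - 78) + 8719) = 1/((32 - 78) + 8719) = 1/(-46 + 8719) = 1/8673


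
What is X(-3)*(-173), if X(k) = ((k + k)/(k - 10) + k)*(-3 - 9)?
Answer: -68508/13 ≈ -5269.8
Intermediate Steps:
X(k) = -12*k - 24*k/(-10 + k) (X(k) = ((2*k)/(-10 + k) + k)*(-12) = (2*k/(-10 + k) + k)*(-12) = (k + 2*k/(-10 + k))*(-12) = -12*k - 24*k/(-10 + k))
X(-3)*(-173) = (12*(-3)*(8 - 1*(-3))/(-10 - 3))*(-173) = (12*(-3)*(8 + 3)/(-13))*(-173) = (12*(-3)*(-1/13)*11)*(-173) = (396/13)*(-173) = -68508/13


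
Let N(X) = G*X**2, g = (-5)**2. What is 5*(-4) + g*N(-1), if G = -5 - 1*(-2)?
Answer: -95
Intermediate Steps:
G = -3 (G = -5 + 2 = -3)
g = 25
N(X) = -3*X**2
5*(-4) + g*N(-1) = 5*(-4) + 25*(-3*(-1)**2) = -20 + 25*(-3*1) = -20 + 25*(-3) = -20 - 75 = -95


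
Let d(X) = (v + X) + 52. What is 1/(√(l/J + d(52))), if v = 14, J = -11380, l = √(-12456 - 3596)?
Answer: √5690/√(671420 - I*√4013) ≈ 0.092057 + 4.3428e-6*I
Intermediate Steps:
l = 2*I*√4013 (l = √(-16052) = 2*I*√4013 ≈ 126.7*I)
d(X) = 66 + X (d(X) = (14 + X) + 52 = 66 + X)
1/(√(l/J + d(52))) = 1/(√((2*I*√4013)/(-11380) + (66 + 52))) = 1/(√((2*I*√4013)*(-1/11380) + 118)) = 1/(√(-I*√4013/5690 + 118)) = 1/(√(118 - I*√4013/5690)) = (118 - I*√4013/5690)^(-½)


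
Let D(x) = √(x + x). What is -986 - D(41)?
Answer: -986 - √82 ≈ -995.06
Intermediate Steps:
D(x) = √2*√x (D(x) = √(2*x) = √2*√x)
-986 - D(41) = -986 - √2*√41 = -986 - √82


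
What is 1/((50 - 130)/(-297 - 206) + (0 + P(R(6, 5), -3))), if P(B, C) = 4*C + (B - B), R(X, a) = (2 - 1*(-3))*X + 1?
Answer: -503/5956 ≈ -0.084453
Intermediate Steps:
R(X, a) = 1 + 5*X (R(X, a) = (2 + 3)*X + 1 = 5*X + 1 = 1 + 5*X)
P(B, C) = 4*C (P(B, C) = 4*C + 0 = 4*C)
1/((50 - 130)/(-297 - 206) + (0 + P(R(6, 5), -3))) = 1/((50 - 130)/(-297 - 206) + (0 + 4*(-3))) = 1/(-80/(-503) + (0 - 12)) = 1/(-80*(-1/503) - 12) = 1/(80/503 - 12) = 1/(-5956/503) = -503/5956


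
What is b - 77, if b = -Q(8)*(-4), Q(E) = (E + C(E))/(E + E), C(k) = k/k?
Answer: -299/4 ≈ -74.750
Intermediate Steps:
C(k) = 1
Q(E) = (1 + E)/(2*E) (Q(E) = (E + 1)/(E + E) = (1 + E)/((2*E)) = (1 + E)*(1/(2*E)) = (1 + E)/(2*E))
b = 9/4 (b = -(1/2)*(1 + 8)/8*(-4) = -(1/2)*(1/8)*9*(-4) = -9*(-4)/16 = -1*(-9/4) = 9/4 ≈ 2.2500)
b - 77 = 9/4 - 77 = -299/4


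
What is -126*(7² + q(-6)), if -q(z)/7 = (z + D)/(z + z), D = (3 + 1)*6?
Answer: -7497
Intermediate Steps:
D = 24 (D = 4*6 = 24)
q(z) = -7*(24 + z)/(2*z) (q(z) = -7*(z + 24)/(z + z) = -7*(24 + z)/(2*z))
-126*(7² + q(-6)) = -126*(7² + (-7/2 - 84/(-6))) = -126*(49 + (-7/2 - 84*(-⅙))) = -126*(49 + (-7/2 + 14)) = -126*(49 + 21/2) = -126*119/2 = -7497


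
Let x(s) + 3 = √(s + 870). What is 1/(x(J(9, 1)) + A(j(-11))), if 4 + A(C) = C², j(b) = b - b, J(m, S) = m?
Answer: 7/830 + √879/830 ≈ 0.044154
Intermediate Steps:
j(b) = 0
x(s) = -3 + √(870 + s) (x(s) = -3 + √(s + 870) = -3 + √(870 + s))
A(C) = -4 + C²
1/(x(J(9, 1)) + A(j(-11))) = 1/((-3 + √(870 + 9)) + (-4 + 0²)) = 1/((-3 + √879) + (-4 + 0)) = 1/((-3 + √879) - 4) = 1/(-7 + √879)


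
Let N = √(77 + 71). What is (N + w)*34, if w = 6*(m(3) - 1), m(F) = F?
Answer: 408 + 68*√37 ≈ 821.63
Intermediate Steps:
w = 12 (w = 6*(3 - 1) = 6*2 = 12)
N = 2*√37 (N = √148 = 2*√37 ≈ 12.166)
(N + w)*34 = (2*√37 + 12)*34 = (12 + 2*√37)*34 = 408 + 68*√37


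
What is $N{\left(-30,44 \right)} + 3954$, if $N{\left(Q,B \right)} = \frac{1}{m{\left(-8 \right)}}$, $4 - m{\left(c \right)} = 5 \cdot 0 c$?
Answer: $\frac{15817}{4} \approx 3954.3$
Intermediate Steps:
$m{\left(c \right)} = 4$ ($m{\left(c \right)} = 4 - 5 \cdot 0 c = 4 - 0 c = 4 - 0 = 4 + 0 = 4$)
$N{\left(Q,B \right)} = \frac{1}{4}$
$N{\left(-30,44 \right)} + 3954 = \frac{1}{4} + 3954 = \frac{15817}{4}$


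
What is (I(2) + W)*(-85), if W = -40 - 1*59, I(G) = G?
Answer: 8245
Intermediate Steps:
W = -99 (W = -40 - 59 = -99)
(I(2) + W)*(-85) = (2 - 99)*(-85) = -97*(-85) = 8245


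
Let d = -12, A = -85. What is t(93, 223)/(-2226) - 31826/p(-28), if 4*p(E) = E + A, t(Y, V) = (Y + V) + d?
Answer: 141672176/125769 ≈ 1126.4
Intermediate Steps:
t(Y, V) = -12 + V + Y (t(Y, V) = (Y + V) - 12 = (V + Y) - 12 = -12 + V + Y)
p(E) = -85/4 + E/4 (p(E) = (E - 85)/4 = (-85 + E)/4 = -85/4 + E/4)
t(93, 223)/(-2226) - 31826/p(-28) = (-12 + 223 + 93)/(-2226) - 31826/(-85/4 + (¼)*(-28)) = 304*(-1/2226) - 31826/(-85/4 - 7) = -152/1113 - 31826/(-113/4) = -152/1113 - 31826*(-4/113) = -152/1113 + 127304/113 = 141672176/125769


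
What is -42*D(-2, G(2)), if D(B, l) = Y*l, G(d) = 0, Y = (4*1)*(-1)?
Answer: 0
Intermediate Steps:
Y = -4 (Y = 4*(-1) = -4)
D(B, l) = -4*l
-42*D(-2, G(2)) = -(-168)*0 = -42*0 = 0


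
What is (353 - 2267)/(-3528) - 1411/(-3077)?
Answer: 106543/106428 ≈ 1.0011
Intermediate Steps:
(353 - 2267)/(-3528) - 1411/(-3077) = -1914*(-1/3528) - 1411*(-1/3077) = 319/588 + 83/181 = 106543/106428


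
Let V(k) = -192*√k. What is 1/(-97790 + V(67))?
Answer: -48895/4780207106 + 48*√67/2390103553 ≈ -1.0064e-5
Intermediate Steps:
1/(-97790 + V(67)) = 1/(-97790 - 192*√67)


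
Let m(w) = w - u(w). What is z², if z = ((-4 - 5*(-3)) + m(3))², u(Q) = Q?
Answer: 14641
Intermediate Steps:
m(w) = 0 (m(w) = w - w = 0)
z = 121 (z = ((-4 - 5*(-3)) + 0)² = ((-4 + 15) + 0)² = (11 + 0)² = 11² = 121)
z² = 121² = 14641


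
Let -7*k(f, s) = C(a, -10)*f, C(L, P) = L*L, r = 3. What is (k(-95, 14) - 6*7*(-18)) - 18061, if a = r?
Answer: -120280/7 ≈ -17183.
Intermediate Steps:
a = 3
C(L, P) = L**2
k(f, s) = -9*f/7 (k(f, s) = -3**2*f/7 = -9*f/7)
(k(-95, 14) - 6*7*(-18)) - 18061 = (-9/7*(-95) - 6*7*(-18)) - 18061 = (855/7 - 42*(-18)) - 18061 = (855/7 + 756) - 18061 = 6147/7 - 18061 = -120280/7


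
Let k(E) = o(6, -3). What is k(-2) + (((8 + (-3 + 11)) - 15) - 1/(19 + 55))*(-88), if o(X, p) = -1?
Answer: -3249/37 ≈ -87.811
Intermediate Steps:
k(E) = -1
k(-2) + (((8 + (-3 + 11)) - 15) - 1/(19 + 55))*(-88) = -1 + (((8 + (-3 + 11)) - 15) - 1/(19 + 55))*(-88) = -1 + (((8 + 8) - 15) - 1/74)*(-88) = -1 + ((16 - 15) - 1*1/74)*(-88) = -1 + (1 - 1/74)*(-88) = -1 + (73/74)*(-88) = -1 - 3212/37 = -3249/37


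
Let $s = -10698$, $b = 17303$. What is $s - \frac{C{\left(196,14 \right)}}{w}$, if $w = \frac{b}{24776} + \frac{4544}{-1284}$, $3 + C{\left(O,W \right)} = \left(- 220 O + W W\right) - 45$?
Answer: $- \frac{583441879866}{22591273} \approx -25826.0$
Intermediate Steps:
$C{\left(O,W \right)} = -48 + W^{2} - 220 O$ ($C{\left(O,W \right)} = -3 - \left(45 + 220 O - W W\right) = -3 - \left(45 - W^{2} + 220 O\right) = -48 + W^{2} - 220 O$)
$w = - \frac{22591273}{7953096}$ ($w = \frac{17303}{24776} + \frac{4544}{-1284} = 17303 \cdot \frac{1}{24776} + 4544 \left(- \frac{1}{1284}\right) = \frac{17303}{24776} - \frac{1136}{321} = - \frac{22591273}{7953096} \approx -2.8406$)
$s - \frac{C{\left(196,14 \right)}}{w} = -10698 - \frac{-48 + 14^{2} - 43120}{- \frac{22591273}{7953096}} = -10698 - \left(-48 + 196 - 43120\right) \left(- \frac{7953096}{22591273}\right) = -10698 - \left(-42972\right) \left(- \frac{7953096}{22591273}\right) = -10698 - \frac{341760441312}{22591273} = - \frac{583441879866}{22591273}$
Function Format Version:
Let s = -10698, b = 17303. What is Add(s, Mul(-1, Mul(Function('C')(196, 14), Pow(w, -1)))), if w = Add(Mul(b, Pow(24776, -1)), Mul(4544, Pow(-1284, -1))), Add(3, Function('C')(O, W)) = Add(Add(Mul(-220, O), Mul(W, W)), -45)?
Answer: Rational(-583441879866, 22591273) ≈ -25826.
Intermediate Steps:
Function('C')(O, W) = Add(-48, Pow(W, 2), Mul(-220, O)) (Function('C')(O, W) = Add(-3, Add(Add(Mul(-220, O), Mul(W, W)), -45)) = Add(-3, Add(Add(Mul(-220, O), Pow(W, 2)), -45)) = Add(-3, Add(Add(Pow(W, 2), Mul(-220, O)), -45)) = Add(-3, Add(-45, Pow(W, 2), Mul(-220, O))) = Add(-48, Pow(W, 2), Mul(-220, O)))
w = Rational(-22591273, 7953096) (w = Add(Mul(17303, Pow(24776, -1)), Mul(4544, Pow(-1284, -1))) = Add(Mul(17303, Rational(1, 24776)), Mul(4544, Rational(-1, 1284))) = Add(Rational(17303, 24776), Rational(-1136, 321)) = Rational(-22591273, 7953096) ≈ -2.8406)
Add(s, Mul(-1, Mul(Function('C')(196, 14), Pow(w, -1)))) = Add(-10698, Mul(-1, Mul(Add(-48, Pow(14, 2), Mul(-220, 196)), Pow(Rational(-22591273, 7953096), -1)))) = Add(-10698, Mul(-1, Mul(Add(-48, 196, -43120), Rational(-7953096, 22591273)))) = Add(-10698, Mul(-1, Mul(-42972, Rational(-7953096, 22591273)))) = Add(-10698, Mul(-1, Rational(341760441312, 22591273))) = Add(-10698, Rational(-341760441312, 22591273)) = Rational(-583441879866, 22591273)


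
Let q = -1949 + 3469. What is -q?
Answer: -1520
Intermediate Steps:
q = 1520
-q = -1*1520 = -1520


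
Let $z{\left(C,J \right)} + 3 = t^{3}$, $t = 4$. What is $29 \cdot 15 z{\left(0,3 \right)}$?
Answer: $26535$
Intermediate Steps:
$z{\left(C,J \right)} = 61$ ($z{\left(C,J \right)} = -3 + 4^{3} = -3 + 64 = 61$)
$29 \cdot 15 z{\left(0,3 \right)} = 29 \cdot 15 \cdot 61 = 435 \cdot 61 = 26535$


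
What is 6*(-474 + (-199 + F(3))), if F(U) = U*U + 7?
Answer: -3942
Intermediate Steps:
F(U) = 7 + U² (F(U) = U² + 7 = 7 + U²)
6*(-474 + (-199 + F(3))) = 6*(-474 + (-199 + (7 + 3²))) = 6*(-474 + (-199 + (7 + 9))) = 6*(-474 + (-199 + 16)) = 6*(-474 - 183) = 6*(-657) = -3942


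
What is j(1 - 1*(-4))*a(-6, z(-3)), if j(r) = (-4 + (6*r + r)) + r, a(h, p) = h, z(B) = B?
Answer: -216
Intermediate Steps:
j(r) = -4 + 8*r (j(r) = (-4 + 7*r) + r = -4 + 8*r)
j(1 - 1*(-4))*a(-6, z(-3)) = (-4 + 8*(1 - 1*(-4)))*(-6) = (-4 + 8*(1 + 4))*(-6) = (-4 + 8*5)*(-6) = (-4 + 40)*(-6) = 36*(-6) = -216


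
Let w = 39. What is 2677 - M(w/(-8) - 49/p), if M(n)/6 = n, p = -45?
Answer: 161983/60 ≈ 2699.7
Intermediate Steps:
M(n) = 6*n
2677 - M(w/(-8) - 49/p) = 2677 - 6*(39/(-8) - 49/(-45)) = 2677 - 6*(39*(-⅛) - 49*(-1/45)) = 2677 - 6*(-39/8 + 49/45) = 2677 - 6*(-1363)/360 = 2677 - 1*(-1363/60) = 2677 + 1363/60 = 161983/60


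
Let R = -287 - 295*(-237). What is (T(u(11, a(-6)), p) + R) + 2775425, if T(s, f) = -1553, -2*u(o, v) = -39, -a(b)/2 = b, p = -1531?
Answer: 2843500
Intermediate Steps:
a(b) = -2*b
u(o, v) = 39/2 (u(o, v) = -½*(-39) = 39/2)
R = 69628 (R = -287 + 69915 = 69628)
(T(u(11, a(-6)), p) + R) + 2775425 = (-1553 + 69628) + 2775425 = 68075 + 2775425 = 2843500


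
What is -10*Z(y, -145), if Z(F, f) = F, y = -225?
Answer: 2250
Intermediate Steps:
-10*Z(y, -145) = -10*(-225) = 2250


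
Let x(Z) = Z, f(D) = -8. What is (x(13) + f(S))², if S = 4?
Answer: 25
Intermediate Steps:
(x(13) + f(S))² = (13 - 8)² = 5² = 25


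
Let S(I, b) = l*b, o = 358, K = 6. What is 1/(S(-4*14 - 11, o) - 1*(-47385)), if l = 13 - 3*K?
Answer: 1/45595 ≈ 2.1932e-5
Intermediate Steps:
l = -5 (l = 13 - 3*6 = 13 - 18 = -5)
S(I, b) = -5*b
1/(S(-4*14 - 11, o) - 1*(-47385)) = 1/(-5*358 - 1*(-47385)) = 1/(-1790 + 47385) = 1/45595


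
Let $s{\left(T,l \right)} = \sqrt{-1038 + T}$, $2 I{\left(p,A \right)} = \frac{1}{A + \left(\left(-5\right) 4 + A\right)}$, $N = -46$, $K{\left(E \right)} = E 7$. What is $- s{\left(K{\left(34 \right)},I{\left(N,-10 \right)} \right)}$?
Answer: $- 20 i \sqrt{2} \approx - 28.284 i$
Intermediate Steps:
$K{\left(E \right)} = 7 E$
$I{\left(p,A \right)} = \frac{1}{2 \left(-20 + 2 A\right)}$ ($I{\left(p,A \right)} = \frac{1}{2 \left(A + \left(\left(-5\right) 4 + A\right)\right)} = \frac{1}{2 \left(A + \left(-20 + A\right)\right)} = \frac{1}{2 \left(-20 + 2 A\right)}$)
$- s{\left(K{\left(34 \right)},I{\left(N,-10 \right)} \right)} = - \sqrt{-1038 + 7 \cdot 34} = - \sqrt{-1038 + 238} = - \sqrt{-800} = - 20 i \sqrt{2}$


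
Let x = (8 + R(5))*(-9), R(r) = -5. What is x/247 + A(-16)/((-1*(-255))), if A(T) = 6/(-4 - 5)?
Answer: -21149/188955 ≈ -0.11193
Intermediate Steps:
A(T) = -2/3 (A(T) = 6/(-9) = 6*(-1/9) = -2/3)
x = -27 (x = (8 - 5)*(-9) = 3*(-9) = -27)
x/247 + A(-16)/((-1*(-255))) = -27/247 - 2/(3*((-1*(-255)))) = -27*1/247 - 2/3/255 = -27/247 - 2/3*1/255 = -27/247 - 2/765 = -21149/188955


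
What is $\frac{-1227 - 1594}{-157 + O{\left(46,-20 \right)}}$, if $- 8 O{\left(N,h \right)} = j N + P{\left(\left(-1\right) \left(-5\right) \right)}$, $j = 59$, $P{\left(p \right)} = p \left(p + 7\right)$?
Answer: $\frac{28}{5} \approx 5.6$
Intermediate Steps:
$P{\left(p \right)} = p \left(7 + p\right)$
$O{\left(N,h \right)} = - \frac{15}{2} - \frac{59 N}{8}$ ($O{\left(N,h \right)} = - \frac{59 N + \left(-1\right) \left(-5\right) \left(7 - -5\right)}{8} = - \frac{59 N + 5 \left(7 + 5\right)}{8} = - \frac{59 N + 5 \cdot 12}{8} = - \frac{59 N + 60}{8} = - \frac{60 + 59 N}{8} = - \frac{15}{2} - \frac{59 N}{8}$)
$\frac{-1227 - 1594}{-157 + O{\left(46,-20 \right)}} = \frac{-1227 - 1594}{-157 - \frac{1387}{4}} = - \frac{2821}{-157 - \frac{1387}{4}} = - \frac{2821}{- \frac{2015}{4}} = \left(-2821\right) \left(- \frac{4}{2015}\right) = \frac{28}{5}$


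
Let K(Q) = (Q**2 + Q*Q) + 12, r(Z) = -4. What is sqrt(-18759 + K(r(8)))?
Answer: I*sqrt(18715) ≈ 136.8*I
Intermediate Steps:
K(Q) = 12 + 2*Q**2 (K(Q) = (Q**2 + Q**2) + 12 = 2*Q**2 + 12 = 12 + 2*Q**2)
sqrt(-18759 + K(r(8))) = sqrt(-18759 + (12 + 2*(-4)**2)) = sqrt(-18759 + (12 + 2*16)) = sqrt(-18759 + (12 + 32)) = sqrt(-18759 + 44) = sqrt(-18715) = I*sqrt(18715)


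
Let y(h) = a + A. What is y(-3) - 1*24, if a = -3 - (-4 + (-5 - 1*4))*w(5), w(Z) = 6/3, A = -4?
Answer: -5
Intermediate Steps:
w(Z) = 2 (w(Z) = 6*(⅓) = 2)
a = 23 (a = -3 - (-4 + (-5 - 1*4))*2 = -3 - (-4 + (-5 - 4))*2 = -3 - (-4 - 9)*2 = -3 - (-13)*2 = -3 - 1*(-26) = -3 + 26 = 23)
y(h) = 19 (y(h) = 23 - 4 = 19)
y(-3) - 1*24 = 19 - 1*24 = 19 - 24 = -5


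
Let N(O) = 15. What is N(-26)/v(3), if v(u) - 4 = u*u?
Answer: 15/13 ≈ 1.1538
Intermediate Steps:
v(u) = 4 + u² (v(u) = 4 + u*u = 4 + u²)
N(-26)/v(3) = 15/(4 + 3²) = 15/(4 + 9) = 15/13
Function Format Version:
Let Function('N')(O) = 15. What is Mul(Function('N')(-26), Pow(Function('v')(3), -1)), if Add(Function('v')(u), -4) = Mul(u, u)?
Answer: Rational(15, 13) ≈ 1.1538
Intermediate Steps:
Function('v')(u) = Add(4, Pow(u, 2)) (Function('v')(u) = Add(4, Mul(u, u)) = Add(4, Pow(u, 2)))
Mul(Function('N')(-26), Pow(Function('v')(3), -1)) = Mul(15, Pow(Add(4, Pow(3, 2)), -1)) = Mul(15, Pow(Add(4, 9), -1)) = Mul(15, Pow(13, -1)) = Mul(15, Rational(1, 13)) = Rational(15, 13)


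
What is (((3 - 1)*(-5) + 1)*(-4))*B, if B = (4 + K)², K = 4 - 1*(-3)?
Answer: 4356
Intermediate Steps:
K = 7 (K = 4 + 3 = 7)
B = 121 (B = (4 + 7)² = 11² = 121)
(((3 - 1)*(-5) + 1)*(-4))*B = (((3 - 1)*(-5) + 1)*(-4))*121 = ((2*(-5) + 1)*(-4))*121 = ((-10 + 1)*(-4))*121 = -9*(-4)*121 = 36*121 = 4356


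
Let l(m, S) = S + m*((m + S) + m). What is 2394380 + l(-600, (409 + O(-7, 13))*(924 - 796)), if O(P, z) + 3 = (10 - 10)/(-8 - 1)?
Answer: -28014452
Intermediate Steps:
O(P, z) = -3 (O(P, z) = -3 + (10 - 10)/(-8 - 1) = -3 + 0/(-9) = -3 + 0*(-1/9) = -3 + 0 = -3)
l(m, S) = S + m*(S + 2*m) (l(m, S) = S + m*((S + m) + m) = S + m*(S + 2*m))
2394380 + l(-600, (409 + O(-7, 13))*(924 - 796)) = 2394380 + ((409 - 3)*(924 - 796) + 2*(-600)**2 + ((409 - 3)*(924 - 796))*(-600)) = 2394380 + (406*128 + 2*360000 + (406*128)*(-600)) = 2394380 + (51968 + 720000 + 51968*(-600)) = 2394380 + (51968 + 720000 - 31180800) = 2394380 - 30408832 = -28014452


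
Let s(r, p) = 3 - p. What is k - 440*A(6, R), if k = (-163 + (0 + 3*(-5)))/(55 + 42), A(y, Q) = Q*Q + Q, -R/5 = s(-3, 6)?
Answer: -10243378/97 ≈ -1.0560e+5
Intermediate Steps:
R = 15 (R = -5*(3 - 1*6) = -5*(3 - 6) = -5*(-3) = 15)
A(y, Q) = Q + Q² (A(y, Q) = Q² + Q = Q + Q²)
k = -178/97 (k = (-163 + (0 - 15))/97 = (-163 - 15)*(1/97) = -178*1/97 = -178/97 ≈ -1.8351)
k - 440*A(6, R) = -178/97 - 6600*(1 + 15) = -178/97 - 6600*16 = -178/97 - 440*240 = -178/97 - 105600 = -10243378/97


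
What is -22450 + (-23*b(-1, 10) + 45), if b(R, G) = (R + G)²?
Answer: -24268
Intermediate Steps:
b(R, G) = (G + R)²
-22450 + (-23*b(-1, 10) + 45) = -22450 + (-23*(10 - 1)² + 45) = -22450 + (-23*9² + 45) = -22450 + (-23*81 + 45) = -22450 + (-1863 + 45) = -22450 - 1818 = -24268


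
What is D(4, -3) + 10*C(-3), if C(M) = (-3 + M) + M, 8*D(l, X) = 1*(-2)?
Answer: -361/4 ≈ -90.250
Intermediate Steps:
D(l, X) = -1/4 (D(l, X) = (1*(-2))/8 = (1/8)*(-2) = -1/4)
C(M) = -3 + 2*M
D(4, -3) + 10*C(-3) = -1/4 + 10*(-3 + 2*(-3)) = -1/4 + 10*(-3 - 6) = -1/4 + 10*(-9) = -1/4 - 90 = -361/4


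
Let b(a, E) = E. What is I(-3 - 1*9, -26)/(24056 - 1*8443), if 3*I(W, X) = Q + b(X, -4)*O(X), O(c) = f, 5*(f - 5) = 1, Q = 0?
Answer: -8/18015 ≈ -0.00044407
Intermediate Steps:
f = 26/5 (f = 5 + (1/5)*1 = 5 + 1/5 = 26/5 ≈ 5.2000)
O(c) = 26/5
I(W, X) = -104/15 (I(W, X) = (0 - 4*26/5)/3 = (0 - 104/5)/3 = (1/3)*(-104/5) = -104/15)
I(-3 - 1*9, -26)/(24056 - 1*8443) = -104/(15*(24056 - 1*8443)) = -104/(15*(24056 - 8443)) = -104/15/15613 = -104/15*1/15613 = -8/18015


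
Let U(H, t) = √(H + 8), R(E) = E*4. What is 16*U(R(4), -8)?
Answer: 32*√6 ≈ 78.384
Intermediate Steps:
R(E) = 4*E
U(H, t) = √(8 + H)
16*U(R(4), -8) = 16*√(8 + 4*4) = 16*√(8 + 16) = 16*√24 = 16*(2*√6) = 32*√6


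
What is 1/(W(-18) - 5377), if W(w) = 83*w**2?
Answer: 1/21515 ≈ 4.6479e-5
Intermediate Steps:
1/(W(-18) - 5377) = 1/(83*(-18)**2 - 5377) = 1/(83*324 - 5377) = 1/(26892 - 5377) = 1/21515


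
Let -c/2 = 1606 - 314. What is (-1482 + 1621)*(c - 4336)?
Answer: -961880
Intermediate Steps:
c = -2584 (c = -2*(1606 - 314) = -2*1292 = -2584)
(-1482 + 1621)*(c - 4336) = (-1482 + 1621)*(-2584 - 4336) = 139*(-6920) = -961880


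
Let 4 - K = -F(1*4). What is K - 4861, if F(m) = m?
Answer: -4853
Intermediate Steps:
K = 8 (K = 4 - (-1)*1*4 = 4 - (-1)*4 = 4 - 1*(-4) = 4 + 4 = 8)
K - 4861 = 8 - 4861 = -4853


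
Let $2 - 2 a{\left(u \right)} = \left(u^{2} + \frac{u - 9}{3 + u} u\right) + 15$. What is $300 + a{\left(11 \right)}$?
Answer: $\frac{3251}{14} \approx 232.21$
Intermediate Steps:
$a{\left(u \right)} = - \frac{13}{2} - \frac{u^{2}}{2} - \frac{u \left(-9 + u\right)}{2 \left(3 + u\right)}$ ($a{\left(u \right)} = 1 - \frac{\left(u^{2} + \frac{u - 9}{3 + u} u\right) + 15}{2} = 1 - \frac{\left(u^{2} + \frac{-9 + u}{3 + u} u\right) + 15}{2} = 1 - \frac{\left(u^{2} + \frac{u \left(-9 + u\right)}{3 + u}\right) + 15}{2} = 1 - \frac{15 + u^{2} + \frac{u \left(-9 + u\right)}{3 + u}}{2} = 1 - \left(\frac{15}{2} + \frac{u^{2}}{2} + \frac{u \left(-9 + u\right)}{2 \left(3 + u\right)}\right) = - \frac{13}{2} - \frac{u^{2}}{2} - \frac{u \left(-9 + u\right)}{2 \left(3 + u\right)}$)
$300 + a{\left(11 \right)} = 300 + \frac{-39 - 11^{3} - 44 - 4 \cdot 11^{2}}{2 \left(3 + 11\right)} = 300 + \frac{-39 - 1331 - 44 - 484}{2 \cdot 14} = 300 + \frac{1}{2} \cdot \frac{1}{14} \left(-39 - 1331 - 44 - 484\right) = 300 + \frac{1}{2} \cdot \frac{1}{14} \left(-1898\right) = 300 - \frac{949}{14} = \frac{3251}{14}$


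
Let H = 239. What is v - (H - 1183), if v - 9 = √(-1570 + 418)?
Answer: 953 + 24*I*√2 ≈ 953.0 + 33.941*I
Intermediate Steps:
v = 9 + 24*I*√2 (v = 9 + √(-1570 + 418) = 9 + √(-1152) = 9 + 24*I*√2 ≈ 9.0 + 33.941*I)
v - (H - 1183) = (9 + 24*I*√2) - (239 - 1183) = (9 + 24*I*√2) - 1*(-944) = (9 + 24*I*√2) + 944 = 953 + 24*I*√2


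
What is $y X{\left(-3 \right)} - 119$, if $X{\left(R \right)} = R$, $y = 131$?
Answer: $-512$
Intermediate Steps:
$y X{\left(-3 \right)} - 119 = 131 \left(-3\right) - 119 = -393 - 119 = -512$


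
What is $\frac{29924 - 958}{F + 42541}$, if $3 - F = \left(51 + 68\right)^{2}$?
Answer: $\frac{28966}{28383} \approx 1.0205$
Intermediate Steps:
$F = -14158$ ($F = 3 - \left(51 + 68\right)^{2} = 3 - 119^{2} = 3 - 14161 = -14158$)
$\frac{29924 - 958}{F + 42541} = \frac{29924 - 958}{-14158 + 42541} = \frac{28966}{28383}$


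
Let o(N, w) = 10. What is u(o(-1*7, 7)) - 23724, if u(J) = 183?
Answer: -23541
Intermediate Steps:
u(o(-1*7, 7)) - 23724 = 183 - 23724 = -23541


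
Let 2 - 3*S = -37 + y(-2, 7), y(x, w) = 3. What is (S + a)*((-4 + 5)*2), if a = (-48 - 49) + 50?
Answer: -70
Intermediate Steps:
a = -47 (a = -97 + 50 = -47)
S = 12 (S = 2/3 - (-37 + 3)/3 = 2/3 - 1/3*(-34) = 2/3 + 34/3 = 12)
(S + a)*((-4 + 5)*2) = (12 - 47)*((-4 + 5)*2) = -35*2 = -70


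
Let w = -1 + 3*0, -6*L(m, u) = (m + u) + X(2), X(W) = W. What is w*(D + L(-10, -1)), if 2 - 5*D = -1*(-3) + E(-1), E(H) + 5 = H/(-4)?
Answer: -9/4 ≈ -2.2500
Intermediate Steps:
L(m, u) = -1/3 - m/6 - u/6 (L(m, u) = -((m + u) + 2)/6 = -(2 + m + u)/6 = -1/3 - m/6 - u/6)
E(H) = -5 - H/4 (E(H) = -5 + H/(-4) = -5 + H*(-1/4) = -5 - H/4)
w = -1 (w = -1 + 0 = -1)
D = 3/4 (D = 2/5 - (-1*(-3) + (-5 - 1/4*(-1)))/5 = 2/5 - (3 + (-5 + 1/4))/5 = 2/5 - (3 - 19/4)/5 = 2/5 - 1/5*(-7/4) = 2/5 + 7/20 = 3/4 ≈ 0.75000)
w*(D + L(-10, -1)) = -(3/4 + (-1/3 - 1/6*(-10) - 1/6*(-1))) = -(3/4 + (-1/3 + 5/3 + 1/6)) = -(3/4 + 3/2) = -1*9/4 = -9/4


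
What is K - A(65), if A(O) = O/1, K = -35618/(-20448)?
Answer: -646751/10224 ≈ -63.258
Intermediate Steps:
K = 17809/10224 (K = -35618*(-1/20448) = 17809/10224 ≈ 1.7419)
A(O) = O (A(O) = O*1 = O)
K - A(65) = 17809/10224 - 1*65 = 17809/10224 - 65 = -646751/10224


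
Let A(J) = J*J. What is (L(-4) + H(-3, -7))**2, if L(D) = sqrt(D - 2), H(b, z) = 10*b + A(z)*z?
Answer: (373 - I*sqrt(6))**2 ≈ 1.3912e+5 - 1827.0*I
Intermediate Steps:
A(J) = J**2
H(b, z) = z**3 + 10*b (H(b, z) = 10*b + z**2*z = 10*b + z**3 = z**3 + 10*b)
L(D) = sqrt(-2 + D)
(L(-4) + H(-3, -7))**2 = (sqrt(-2 - 4) + ((-7)**3 + 10*(-3)))**2 = (sqrt(-6) + (-343 - 30))**2 = (I*sqrt(6) - 373)**2 = (-373 + I*sqrt(6))**2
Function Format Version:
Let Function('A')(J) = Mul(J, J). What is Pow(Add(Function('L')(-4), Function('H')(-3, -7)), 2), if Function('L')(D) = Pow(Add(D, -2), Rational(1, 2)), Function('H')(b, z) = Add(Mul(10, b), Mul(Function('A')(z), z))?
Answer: Pow(Add(373, Mul(-1, I, Pow(6, Rational(1, 2)))), 2) ≈ Add(1.3912e+5, Mul(-1827., I))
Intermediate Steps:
Function('A')(J) = Pow(J, 2)
Function('H')(b, z) = Add(Pow(z, 3), Mul(10, b)) (Function('H')(b, z) = Add(Mul(10, b), Mul(Pow(z, 2), z)) = Add(Mul(10, b), Pow(z, 3)) = Add(Pow(z, 3), Mul(10, b)))
Function('L')(D) = Pow(Add(-2, D), Rational(1, 2))
Pow(Add(Function('L')(-4), Function('H')(-3, -7)), 2) = Pow(Add(Pow(Add(-2, -4), Rational(1, 2)), Add(Pow(-7, 3), Mul(10, -3))), 2) = Pow(Add(Pow(-6, Rational(1, 2)), Add(-343, -30)), 2) = Pow(Add(Mul(I, Pow(6, Rational(1, 2))), -373), 2) = Pow(Add(-373, Mul(I, Pow(6, Rational(1, 2)))), 2)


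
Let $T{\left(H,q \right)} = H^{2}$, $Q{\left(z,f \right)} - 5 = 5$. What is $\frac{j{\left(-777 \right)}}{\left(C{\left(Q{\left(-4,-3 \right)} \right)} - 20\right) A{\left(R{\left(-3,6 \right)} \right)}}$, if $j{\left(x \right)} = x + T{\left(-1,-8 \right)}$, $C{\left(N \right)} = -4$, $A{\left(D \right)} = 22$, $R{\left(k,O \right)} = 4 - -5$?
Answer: $\frac{97}{66} \approx 1.4697$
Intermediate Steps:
$R{\left(k,O \right)} = 9$ ($R{\left(k,O \right)} = 4 + 5 = 9$)
$Q{\left(z,f \right)} = 10$ ($Q{\left(z,f \right)} = 5 + 5 = 10$)
$j{\left(x \right)} = 1 + x$ ($j{\left(x \right)} = x + \left(-1\right)^{2} = x + 1 = 1 + x$)
$\frac{j{\left(-777 \right)}}{\left(C{\left(Q{\left(-4,-3 \right)} \right)} - 20\right) A{\left(R{\left(-3,6 \right)} \right)}} = \frac{1 - 777}{\left(-4 - 20\right) 22} = - \frac{776}{\left(-24\right) 22} = - \frac{776}{-528} = \left(-776\right) \left(- \frac{1}{528}\right) = \frac{97}{66}$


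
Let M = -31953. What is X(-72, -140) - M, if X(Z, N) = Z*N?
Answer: 42033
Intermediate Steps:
X(Z, N) = N*Z
X(-72, -140) - M = -140*(-72) - 1*(-31953) = 10080 + 31953 = 42033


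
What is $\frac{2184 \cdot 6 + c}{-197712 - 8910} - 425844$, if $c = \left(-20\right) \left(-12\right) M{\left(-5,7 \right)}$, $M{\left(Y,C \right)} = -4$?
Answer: $- \frac{14664791852}{34437} \approx -4.2584 \cdot 10^{5}$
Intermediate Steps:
$c = -960$ ($c = \left(-20\right) \left(-12\right) \left(-4\right) = 240 \left(-4\right) = -960$)
$\frac{2184 \cdot 6 + c}{-197712 - 8910} - 425844 = \frac{2184 \cdot 6 - 960}{-197712 - 8910} - 425844 = \frac{13104 - 960}{-206622} - 425844 = 12144 \left(- \frac{1}{206622}\right) - 425844 = - \frac{2024}{34437} - 425844 = - \frac{14664791852}{34437}$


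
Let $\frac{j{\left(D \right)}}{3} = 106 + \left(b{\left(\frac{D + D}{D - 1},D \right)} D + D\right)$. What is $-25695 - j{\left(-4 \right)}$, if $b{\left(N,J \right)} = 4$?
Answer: $-25953$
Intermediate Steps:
$j{\left(D \right)} = 318 + 15 D$ ($j{\left(D \right)} = 3 \left(106 + \left(4 D + D\right)\right) = 3 \left(106 + 5 D\right) = 318 + 15 D$)
$-25695 - j{\left(-4 \right)} = -25695 - \left(318 + 15 \left(-4\right)\right) = -25695 - \left(318 - 60\right) = -25695 - 258 = -25953$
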